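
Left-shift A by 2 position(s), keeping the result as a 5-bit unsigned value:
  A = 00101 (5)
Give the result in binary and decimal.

Shift left by 2: drop the top 2 bit(s), append 2 zero(s) on the right.
  00101  ->  discard [00], keep [101], append 00
= 10100

Answer: 10100 (20)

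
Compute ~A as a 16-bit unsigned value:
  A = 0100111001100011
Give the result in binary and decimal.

Flip each bit (0->1, 1->0):
  0100111001100011
  1011000110011100

Answer: 1011000110011100 (45468)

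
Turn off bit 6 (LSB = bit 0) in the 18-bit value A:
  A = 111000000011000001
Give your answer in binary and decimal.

Mask = ~(1 << 6) = 111111111110111111
Bit 6 of A is 1, so AND-ing with the mask clears it to 0.
  111000000011000001
& 111111111110111111
--------------------
  111000000010000001

Answer: 111000000010000001 (229505)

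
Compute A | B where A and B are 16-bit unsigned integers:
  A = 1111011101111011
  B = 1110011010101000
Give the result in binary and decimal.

Apply | to each column (1 where either bit is 1):
  1111011101111011
| 1110011010101000
------------------
  1111011111111011

Answer: 1111011111111011 (63483)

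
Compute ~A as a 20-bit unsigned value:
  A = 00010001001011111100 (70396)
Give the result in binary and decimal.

Flip each bit (0->1, 1->0):
  00010001001011111100
  11101110110100000011

Answer: 11101110110100000011 (978179)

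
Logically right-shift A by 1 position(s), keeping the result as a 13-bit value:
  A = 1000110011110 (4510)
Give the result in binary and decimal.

Logical shift right by 1: drop the bottom 1 bit(s), prepend 1 zero(s) on the left.
  1000110011110  ->  keep [100011001111], discard [0], prepend 0
= 0100011001111

Answer: 0100011001111 (2255)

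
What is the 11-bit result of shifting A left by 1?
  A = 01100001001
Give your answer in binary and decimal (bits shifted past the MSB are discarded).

Shift left by 1: drop the top 1 bit(s), append 1 zero(s) on the right.
  01100001001  ->  discard [0], keep [1100001001], append 0
= 11000010010

Answer: 11000010010 (1554)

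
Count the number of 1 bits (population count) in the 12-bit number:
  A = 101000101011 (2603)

101000101011
1-bits at positions (from bit 0 = LSB): 0, 1, 3, 5, 9, 11
Count = 6

Answer: 6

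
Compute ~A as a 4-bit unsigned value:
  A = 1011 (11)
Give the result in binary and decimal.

Flip each bit (0->1, 1->0):
  1011
  0100

Answer: 0100 (4)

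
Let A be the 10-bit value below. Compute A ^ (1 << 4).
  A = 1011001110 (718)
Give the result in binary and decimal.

Mask = 1 << 4 = 0000010000
Bit 4 of A is 0; XOR with the mask flips it to 1.
  1011001110
^ 0000010000
------------
  1011011110

Answer: 1011011110 (734)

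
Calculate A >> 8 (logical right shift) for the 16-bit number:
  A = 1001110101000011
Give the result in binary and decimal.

Logical shift right by 8: drop the bottom 8 bit(s), prepend 8 zero(s) on the left.
  1001110101000011  ->  keep [10011101], discard [01000011], prepend 00000000
= 0000000010011101

Answer: 0000000010011101 (157)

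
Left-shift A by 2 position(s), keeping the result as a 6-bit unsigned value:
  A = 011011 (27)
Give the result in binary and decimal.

Shift left by 2: drop the top 2 bit(s), append 2 zero(s) on the right.
  011011  ->  discard [01], keep [1011], append 00
= 101100

Answer: 101100 (44)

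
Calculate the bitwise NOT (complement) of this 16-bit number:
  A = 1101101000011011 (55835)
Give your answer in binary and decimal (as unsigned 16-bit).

Flip each bit (0->1, 1->0):
  1101101000011011
  0010010111100100

Answer: 0010010111100100 (9700)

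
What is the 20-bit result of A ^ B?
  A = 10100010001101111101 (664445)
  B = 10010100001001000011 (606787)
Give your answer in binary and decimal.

Apply ^ to each column (1 where bits differ):
  10100010001101111101
^ 10010100001001000011
----------------------
  00110110000100111110

Answer: 00110110000100111110 (221502)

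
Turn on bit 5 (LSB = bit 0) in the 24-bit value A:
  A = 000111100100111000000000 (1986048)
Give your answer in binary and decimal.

Mask = 1 << 5 = 000000000000000000100000
Bit 5 of A is 0, so OR-ing with the mask flips it to 1.
  000111100100111000000000
| 000000000000000000100000
--------------------------
  000111100100111000100000

Answer: 000111100100111000100000 (1986080)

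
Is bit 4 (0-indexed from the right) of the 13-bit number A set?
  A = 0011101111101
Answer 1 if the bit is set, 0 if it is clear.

Bit 4 is the 5th from the right.
  0011101111101
          ^
That bit is 1.

Answer: 1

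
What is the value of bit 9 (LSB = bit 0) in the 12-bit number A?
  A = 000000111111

Bit 9 is the 10th from the right.
  000000111111
    ^
That bit is 0.

Answer: 0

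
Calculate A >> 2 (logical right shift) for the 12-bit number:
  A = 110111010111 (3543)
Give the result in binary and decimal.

Logical shift right by 2: drop the bottom 2 bit(s), prepend 2 zero(s) on the left.
  110111010111  ->  keep [1101110101], discard [11], prepend 00
= 001101110101

Answer: 001101110101 (885)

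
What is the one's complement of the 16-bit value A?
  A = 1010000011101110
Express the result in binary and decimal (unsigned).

Flip each bit (0->1, 1->0):
  1010000011101110
  0101111100010001

Answer: 0101111100010001 (24337)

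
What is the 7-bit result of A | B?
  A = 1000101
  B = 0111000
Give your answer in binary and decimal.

Apply | to each column (1 where either bit is 1):
  1000101
| 0111000
---------
  1111101

Answer: 1111101 (125)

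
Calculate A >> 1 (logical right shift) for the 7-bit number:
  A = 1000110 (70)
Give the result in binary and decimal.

Logical shift right by 1: drop the bottom 1 bit(s), prepend 1 zero(s) on the left.
  1000110  ->  keep [100011], discard [0], prepend 0
= 0100011

Answer: 0100011 (35)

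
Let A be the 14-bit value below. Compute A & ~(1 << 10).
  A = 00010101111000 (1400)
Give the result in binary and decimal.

Mask = ~(1 << 10) = 11101111111111
Bit 10 of A is 1, so AND-ing with the mask clears it to 0.
  00010101111000
& 11101111111111
----------------
  00000101111000

Answer: 00000101111000 (376)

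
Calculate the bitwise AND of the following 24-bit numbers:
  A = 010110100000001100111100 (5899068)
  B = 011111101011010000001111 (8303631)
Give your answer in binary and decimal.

Apply & to each column (1 only where both bits are 1):
  010110100000001100111100
& 011111101011010000001111
--------------------------
  010110100000000000001100

Answer: 010110100000000000001100 (5898252)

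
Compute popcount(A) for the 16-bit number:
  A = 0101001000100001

0101001000100001
1-bits at positions (from bit 0 = LSB): 0, 5, 9, 12, 14
Count = 5

Answer: 5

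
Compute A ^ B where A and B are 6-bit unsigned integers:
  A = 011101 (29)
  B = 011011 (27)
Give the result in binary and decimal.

Apply ^ to each column (1 where bits differ):
  011101
^ 011011
--------
  000110

Answer: 000110 (6)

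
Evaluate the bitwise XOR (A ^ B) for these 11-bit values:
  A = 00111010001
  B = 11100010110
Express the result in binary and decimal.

Apply ^ to each column (1 where bits differ):
  00111010001
^ 11100010110
-------------
  11011000111

Answer: 11011000111 (1735)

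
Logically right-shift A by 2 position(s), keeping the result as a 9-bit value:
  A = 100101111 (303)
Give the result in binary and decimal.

Logical shift right by 2: drop the bottom 2 bit(s), prepend 2 zero(s) on the left.
  100101111  ->  keep [1001011], discard [11], prepend 00
= 001001011

Answer: 001001011 (75)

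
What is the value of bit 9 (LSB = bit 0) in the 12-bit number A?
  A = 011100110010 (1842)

Bit 9 is the 10th from the right.
  011100110010
    ^
That bit is 1.

Answer: 1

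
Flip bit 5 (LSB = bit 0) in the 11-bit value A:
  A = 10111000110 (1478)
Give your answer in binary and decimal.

Mask = 1 << 5 = 00000100000
Bit 5 of A is 0; XOR with the mask flips it to 1.
  10111000110
^ 00000100000
-------------
  10111100110

Answer: 10111100110 (1510)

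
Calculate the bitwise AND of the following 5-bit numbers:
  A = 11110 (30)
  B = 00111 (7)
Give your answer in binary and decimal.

Apply & to each column (1 only where both bits are 1):
  11110
& 00111
-------
  00110

Answer: 00110 (6)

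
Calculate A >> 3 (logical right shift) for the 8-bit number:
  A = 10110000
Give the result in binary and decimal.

Logical shift right by 3: drop the bottom 3 bit(s), prepend 3 zero(s) on the left.
  10110000  ->  keep [10110], discard [000], prepend 000
= 00010110

Answer: 00010110 (22)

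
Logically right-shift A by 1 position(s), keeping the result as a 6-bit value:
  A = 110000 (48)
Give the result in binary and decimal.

Logical shift right by 1: drop the bottom 1 bit(s), prepend 1 zero(s) on the left.
  110000  ->  keep [11000], discard [0], prepend 0
= 011000

Answer: 011000 (24)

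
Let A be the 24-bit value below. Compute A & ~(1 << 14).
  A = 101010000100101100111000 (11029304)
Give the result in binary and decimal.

Mask = ~(1 << 14) = 111111111011111111111111
Bit 14 of A is 1, so AND-ing with the mask clears it to 0.
  101010000100101100111000
& 111111111011111111111111
--------------------------
  101010000000101100111000

Answer: 101010000000101100111000 (11012920)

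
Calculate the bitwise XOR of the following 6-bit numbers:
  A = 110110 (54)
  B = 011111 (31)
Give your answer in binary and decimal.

Apply ^ to each column (1 where bits differ):
  110110
^ 011111
--------
  101001

Answer: 101001 (41)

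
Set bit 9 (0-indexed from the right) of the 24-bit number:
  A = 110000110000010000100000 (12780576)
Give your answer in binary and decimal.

Mask = 1 << 9 = 000000000000001000000000
Bit 9 of A is 0, so OR-ing with the mask flips it to 1.
  110000110000010000100000
| 000000000000001000000000
--------------------------
  110000110000011000100000

Answer: 110000110000011000100000 (12781088)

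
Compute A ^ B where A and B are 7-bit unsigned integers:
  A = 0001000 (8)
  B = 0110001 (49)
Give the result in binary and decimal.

Apply ^ to each column (1 where bits differ):
  0001000
^ 0110001
---------
  0111001

Answer: 0111001 (57)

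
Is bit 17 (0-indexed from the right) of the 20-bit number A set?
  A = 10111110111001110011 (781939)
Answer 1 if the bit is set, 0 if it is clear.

Bit 17 is the 18th from the right.
  10111110111001110011
    ^
That bit is 1.

Answer: 1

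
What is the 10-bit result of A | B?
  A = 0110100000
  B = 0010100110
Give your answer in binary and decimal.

Apply | to each column (1 where either bit is 1):
  0110100000
| 0010100110
------------
  0110100110

Answer: 0110100110 (422)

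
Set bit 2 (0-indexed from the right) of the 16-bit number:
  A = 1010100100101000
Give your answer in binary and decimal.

Mask = 1 << 2 = 0000000000000100
Bit 2 of A is 0, so OR-ing with the mask flips it to 1.
  1010100100101000
| 0000000000000100
------------------
  1010100100101100

Answer: 1010100100101100 (43308)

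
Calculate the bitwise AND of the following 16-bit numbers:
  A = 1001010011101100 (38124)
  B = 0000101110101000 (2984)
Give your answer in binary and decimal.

Apply & to each column (1 only where both bits are 1):
  1001010011101100
& 0000101110101000
------------------
  0000000010101000

Answer: 0000000010101000 (168)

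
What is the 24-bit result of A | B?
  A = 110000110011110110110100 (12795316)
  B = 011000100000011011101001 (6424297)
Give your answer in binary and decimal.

Apply | to each column (1 where either bit is 1):
  110000110011110110110100
| 011000100000011011101001
--------------------------
  111000110011111111111101

Answer: 111000110011111111111101 (14893053)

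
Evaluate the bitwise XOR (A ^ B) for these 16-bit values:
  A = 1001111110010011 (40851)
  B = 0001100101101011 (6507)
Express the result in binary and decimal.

Apply ^ to each column (1 where bits differ):
  1001111110010011
^ 0001100101101011
------------------
  1000011011111000

Answer: 1000011011111000 (34552)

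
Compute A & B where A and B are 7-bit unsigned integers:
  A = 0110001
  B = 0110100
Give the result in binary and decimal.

Apply & to each column (1 only where both bits are 1):
  0110001
& 0110100
---------
  0110000

Answer: 0110000 (48)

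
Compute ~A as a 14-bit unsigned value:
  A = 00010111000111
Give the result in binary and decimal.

Flip each bit (0->1, 1->0):
  00010111000111
  11101000111000

Answer: 11101000111000 (14904)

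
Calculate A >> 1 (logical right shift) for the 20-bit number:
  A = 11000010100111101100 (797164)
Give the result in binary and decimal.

Logical shift right by 1: drop the bottom 1 bit(s), prepend 1 zero(s) on the left.
  11000010100111101100  ->  keep [1100001010011110110], discard [0], prepend 0
= 01100001010011110110

Answer: 01100001010011110110 (398582)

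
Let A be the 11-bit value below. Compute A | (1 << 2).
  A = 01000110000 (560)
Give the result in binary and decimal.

Mask = 1 << 2 = 00000000100
Bit 2 of A is 0, so OR-ing with the mask flips it to 1.
  01000110000
| 00000000100
-------------
  01000110100

Answer: 01000110100 (564)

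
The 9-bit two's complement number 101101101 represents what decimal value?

MSB is 1, so the value is negative. Find the magnitude:
1. Invert bits:  010010010
2. Add 1:        010010011  = 147
3. Apply sign:   -147

Answer: -147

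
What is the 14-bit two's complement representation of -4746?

1. Binary of +4746:  01001010001010
2. Invert bits:     10110101110101
3. Add 1:           10110101110110

Answer: 10110101110110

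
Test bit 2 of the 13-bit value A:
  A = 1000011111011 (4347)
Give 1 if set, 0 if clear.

Bit 2 is the 3rd from the right.
  1000011111011
            ^
That bit is 0.

Answer: 0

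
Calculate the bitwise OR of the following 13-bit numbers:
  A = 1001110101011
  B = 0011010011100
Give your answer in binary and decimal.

Apply | to each column (1 where either bit is 1):
  1001110101011
| 0011010011100
---------------
  1011110111111

Answer: 1011110111111 (6079)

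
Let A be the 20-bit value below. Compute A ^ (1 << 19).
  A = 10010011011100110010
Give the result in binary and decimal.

Mask = 1 << 19 = 10000000000000000000
Bit 19 of A is 1; XOR with the mask flips it to 0.
  10010011011100110010
^ 10000000000000000000
----------------------
  00010011011100110010

Answer: 00010011011100110010 (79666)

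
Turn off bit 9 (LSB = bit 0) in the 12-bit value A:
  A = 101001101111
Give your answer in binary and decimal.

Mask = ~(1 << 9) = 110111111111
Bit 9 of A is 1, so AND-ing with the mask clears it to 0.
  101001101111
& 110111111111
--------------
  100001101111

Answer: 100001101111 (2159)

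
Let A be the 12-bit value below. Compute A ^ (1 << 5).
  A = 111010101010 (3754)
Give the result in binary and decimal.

Mask = 1 << 5 = 000000100000
Bit 5 of A is 1; XOR with the mask flips it to 0.
  111010101010
^ 000000100000
--------------
  111010001010

Answer: 111010001010 (3722)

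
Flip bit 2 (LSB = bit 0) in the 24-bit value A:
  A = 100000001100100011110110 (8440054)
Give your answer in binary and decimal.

Mask = 1 << 2 = 000000000000000000000100
Bit 2 of A is 1; XOR with the mask flips it to 0.
  100000001100100011110110
^ 000000000000000000000100
--------------------------
  100000001100100011110010

Answer: 100000001100100011110010 (8440050)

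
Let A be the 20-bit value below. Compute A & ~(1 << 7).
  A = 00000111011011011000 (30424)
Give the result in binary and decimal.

Mask = ~(1 << 7) = 11111111111101111111
Bit 7 of A is 1, so AND-ing with the mask clears it to 0.
  00000111011011011000
& 11111111111101111111
----------------------
  00000111011001011000

Answer: 00000111011001011000 (30296)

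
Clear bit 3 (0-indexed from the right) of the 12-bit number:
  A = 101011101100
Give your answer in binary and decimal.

Mask = ~(1 << 3) = 111111110111
Bit 3 of A is 1, so AND-ing with the mask clears it to 0.
  101011101100
& 111111110111
--------------
  101011100100

Answer: 101011100100 (2788)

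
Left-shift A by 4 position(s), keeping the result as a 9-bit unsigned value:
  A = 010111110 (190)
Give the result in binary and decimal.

Shift left by 4: drop the top 4 bit(s), append 4 zero(s) on the right.
  010111110  ->  discard [0101], keep [11110], append 0000
= 111100000

Answer: 111100000 (480)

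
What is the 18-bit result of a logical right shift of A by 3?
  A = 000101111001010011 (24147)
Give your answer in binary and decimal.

Logical shift right by 3: drop the bottom 3 bit(s), prepend 3 zero(s) on the left.
  000101111001010011  ->  keep [000101111001010], discard [011], prepend 000
= 000000101111001010

Answer: 000000101111001010 (3018)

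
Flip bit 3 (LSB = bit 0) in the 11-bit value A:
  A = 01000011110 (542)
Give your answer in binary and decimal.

Mask = 1 << 3 = 00000001000
Bit 3 of A is 1; XOR with the mask flips it to 0.
  01000011110
^ 00000001000
-------------
  01000010110

Answer: 01000010110 (534)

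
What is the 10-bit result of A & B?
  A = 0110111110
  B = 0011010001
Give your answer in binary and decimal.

Apply & to each column (1 only where both bits are 1):
  0110111110
& 0011010001
------------
  0010010000

Answer: 0010010000 (144)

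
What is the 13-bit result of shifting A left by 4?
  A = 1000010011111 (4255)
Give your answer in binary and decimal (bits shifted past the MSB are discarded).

Shift left by 4: drop the top 4 bit(s), append 4 zero(s) on the right.
  1000010011111  ->  discard [1000], keep [010011111], append 0000
= 0100111110000

Answer: 0100111110000 (2544)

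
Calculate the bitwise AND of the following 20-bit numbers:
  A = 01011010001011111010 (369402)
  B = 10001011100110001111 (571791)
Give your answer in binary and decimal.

Apply & to each column (1 only where both bits are 1):
  01011010001011111010
& 10001011100110001111
----------------------
  00001010000010001010

Answer: 00001010000010001010 (41098)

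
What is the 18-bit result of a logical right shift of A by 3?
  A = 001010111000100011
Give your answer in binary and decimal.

Logical shift right by 3: drop the bottom 3 bit(s), prepend 3 zero(s) on the left.
  001010111000100011  ->  keep [001010111000100], discard [011], prepend 000
= 000001010111000100

Answer: 000001010111000100 (5572)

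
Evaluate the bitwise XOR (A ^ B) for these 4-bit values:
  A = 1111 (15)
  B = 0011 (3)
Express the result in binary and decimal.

Apply ^ to each column (1 where bits differ):
  1111
^ 0011
------
  1100

Answer: 1100 (12)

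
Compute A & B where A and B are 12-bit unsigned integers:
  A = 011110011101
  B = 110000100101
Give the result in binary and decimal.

Apply & to each column (1 only where both bits are 1):
  011110011101
& 110000100101
--------------
  010000000101

Answer: 010000000101 (1029)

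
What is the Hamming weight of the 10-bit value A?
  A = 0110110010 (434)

0110110010
1-bits at positions (from bit 0 = LSB): 1, 4, 5, 7, 8
Count = 5

Answer: 5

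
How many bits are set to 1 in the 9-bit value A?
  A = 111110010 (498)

111110010
1-bits at positions (from bit 0 = LSB): 1, 4, 5, 6, 7, 8
Count = 6

Answer: 6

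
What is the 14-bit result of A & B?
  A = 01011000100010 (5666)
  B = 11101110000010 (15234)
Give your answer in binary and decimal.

Apply & to each column (1 only where both bits are 1):
  01011000100010
& 11101110000010
----------------
  01001000000010

Answer: 01001000000010 (4610)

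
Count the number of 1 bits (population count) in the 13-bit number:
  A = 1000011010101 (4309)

1000011010101
1-bits at positions (from bit 0 = LSB): 0, 2, 4, 6, 7, 12
Count = 6

Answer: 6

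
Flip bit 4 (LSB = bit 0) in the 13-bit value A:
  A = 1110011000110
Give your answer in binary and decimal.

Mask = 1 << 4 = 0000000010000
Bit 4 of A is 0; XOR with the mask flips it to 1.
  1110011000110
^ 0000000010000
---------------
  1110011010110

Answer: 1110011010110 (7382)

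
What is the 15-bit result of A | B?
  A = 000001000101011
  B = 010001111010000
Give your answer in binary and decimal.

Apply | to each column (1 where either bit is 1):
  000001000101011
| 010001111010000
-----------------
  010001111111011

Answer: 010001111111011 (9211)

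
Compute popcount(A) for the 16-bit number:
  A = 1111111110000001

1111111110000001
1-bits at positions (from bit 0 = LSB): 0, 7, 8, 9, 10, 11, 12, 13, 14, 15
Count = 10

Answer: 10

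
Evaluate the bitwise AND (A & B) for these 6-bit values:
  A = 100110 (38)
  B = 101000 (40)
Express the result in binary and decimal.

Apply & to each column (1 only where both bits are 1):
  100110
& 101000
--------
  100000

Answer: 100000 (32)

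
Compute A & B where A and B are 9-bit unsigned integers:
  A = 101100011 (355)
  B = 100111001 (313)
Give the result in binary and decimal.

Apply & to each column (1 only where both bits are 1):
  101100011
& 100111001
-----------
  100100001

Answer: 100100001 (289)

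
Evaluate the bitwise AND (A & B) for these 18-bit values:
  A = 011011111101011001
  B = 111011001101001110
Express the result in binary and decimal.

Apply & to each column (1 only where both bits are 1):
  011011111101011001
& 111011001101001110
--------------------
  011011001101001000

Answer: 011011001101001000 (111432)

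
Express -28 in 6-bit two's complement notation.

1. Binary of +28:  011100
2. Invert bits:     100011
3. Add 1:           100100

Answer: 100100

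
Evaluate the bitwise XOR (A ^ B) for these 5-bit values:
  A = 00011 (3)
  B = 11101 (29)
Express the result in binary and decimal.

Apply ^ to each column (1 where bits differ):
  00011
^ 11101
-------
  11110

Answer: 11110 (30)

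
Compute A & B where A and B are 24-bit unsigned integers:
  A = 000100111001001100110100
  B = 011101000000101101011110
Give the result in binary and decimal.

Apply & to each column (1 only where both bits are 1):
  000100111001001100110100
& 011101000000101101011110
--------------------------
  000100000000001100010100

Answer: 000100000000001100010100 (1049364)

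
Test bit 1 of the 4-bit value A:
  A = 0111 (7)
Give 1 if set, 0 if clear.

Bit 1 is the 2nd from the right.
  0111
    ^
That bit is 1.

Answer: 1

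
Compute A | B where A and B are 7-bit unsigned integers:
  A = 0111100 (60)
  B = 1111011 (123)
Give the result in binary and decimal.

Apply | to each column (1 where either bit is 1):
  0111100
| 1111011
---------
  1111111

Answer: 1111111 (127)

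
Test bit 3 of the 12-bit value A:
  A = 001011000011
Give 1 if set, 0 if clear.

Bit 3 is the 4th from the right.
  001011000011
          ^
That bit is 0.

Answer: 0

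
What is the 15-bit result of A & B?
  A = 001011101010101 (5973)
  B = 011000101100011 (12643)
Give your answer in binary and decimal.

Apply & to each column (1 only where both bits are 1):
  001011101010101
& 011000101100011
-----------------
  001000101000001

Answer: 001000101000001 (4417)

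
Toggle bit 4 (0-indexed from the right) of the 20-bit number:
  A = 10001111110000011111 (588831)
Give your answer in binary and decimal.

Mask = 1 << 4 = 00000000000000010000
Bit 4 of A is 1; XOR with the mask flips it to 0.
  10001111110000011111
^ 00000000000000010000
----------------------
  10001111110000001111

Answer: 10001111110000001111 (588815)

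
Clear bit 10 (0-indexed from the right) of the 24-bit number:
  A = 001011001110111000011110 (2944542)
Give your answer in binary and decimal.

Mask = ~(1 << 10) = 111111111111101111111111
Bit 10 of A is 1, so AND-ing with the mask clears it to 0.
  001011001110111000011110
& 111111111111101111111111
--------------------------
  001011001110101000011110

Answer: 001011001110101000011110 (2943518)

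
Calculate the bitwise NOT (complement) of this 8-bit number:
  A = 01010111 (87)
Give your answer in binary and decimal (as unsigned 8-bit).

Flip each bit (0->1, 1->0):
  01010111
  10101000

Answer: 10101000 (168)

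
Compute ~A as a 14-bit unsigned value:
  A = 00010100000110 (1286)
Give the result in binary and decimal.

Flip each bit (0->1, 1->0):
  00010100000110
  11101011111001

Answer: 11101011111001 (15097)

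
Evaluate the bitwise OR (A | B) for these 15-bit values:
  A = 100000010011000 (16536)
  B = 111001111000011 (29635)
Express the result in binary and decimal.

Apply | to each column (1 where either bit is 1):
  100000010011000
| 111001111000011
-----------------
  111001111011011

Answer: 111001111011011 (29659)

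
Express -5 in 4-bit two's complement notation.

1. Binary of +5:  0101
2. Invert bits:     1010
3. Add 1:           1011

Answer: 1011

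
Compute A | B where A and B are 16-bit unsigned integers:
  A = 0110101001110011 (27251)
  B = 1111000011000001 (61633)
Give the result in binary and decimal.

Apply | to each column (1 where either bit is 1):
  0110101001110011
| 1111000011000001
------------------
  1111101011110011

Answer: 1111101011110011 (64243)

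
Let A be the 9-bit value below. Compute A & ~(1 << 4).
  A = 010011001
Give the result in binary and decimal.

Mask = ~(1 << 4) = 111101111
Bit 4 of A is 1, so AND-ing with the mask clears it to 0.
  010011001
& 111101111
-----------
  010001001

Answer: 010001001 (137)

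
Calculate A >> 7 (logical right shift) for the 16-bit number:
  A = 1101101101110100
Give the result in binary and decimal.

Logical shift right by 7: drop the bottom 7 bit(s), prepend 7 zero(s) on the left.
  1101101101110100  ->  keep [110110110], discard [1110100], prepend 0000000
= 0000000110110110

Answer: 0000000110110110 (438)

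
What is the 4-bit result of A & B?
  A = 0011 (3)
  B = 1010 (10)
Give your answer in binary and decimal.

Apply & to each column (1 only where both bits are 1):
  0011
& 1010
------
  0010

Answer: 0010 (2)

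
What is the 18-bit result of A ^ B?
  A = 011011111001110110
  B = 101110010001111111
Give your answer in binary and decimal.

Apply ^ to each column (1 where bits differ):
  011011111001110110
^ 101110010001111111
--------------------
  110101101000001001

Answer: 110101101000001001 (219657)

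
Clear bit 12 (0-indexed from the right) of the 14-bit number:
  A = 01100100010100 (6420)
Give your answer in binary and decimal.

Mask = ~(1 << 12) = 10111111111111
Bit 12 of A is 1, so AND-ing with the mask clears it to 0.
  01100100010100
& 10111111111111
----------------
  00100100010100

Answer: 00100100010100 (2324)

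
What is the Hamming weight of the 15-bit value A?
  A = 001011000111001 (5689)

001011000111001
1-bits at positions (from bit 0 = LSB): 0, 3, 4, 5, 9, 10, 12
Count = 7

Answer: 7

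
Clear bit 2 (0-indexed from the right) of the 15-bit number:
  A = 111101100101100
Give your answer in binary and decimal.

Mask = ~(1 << 2) = 111111111111011
Bit 2 of A is 1, so AND-ing with the mask clears it to 0.
  111101100101100
& 111111111111011
-----------------
  111101100101000

Answer: 111101100101000 (31528)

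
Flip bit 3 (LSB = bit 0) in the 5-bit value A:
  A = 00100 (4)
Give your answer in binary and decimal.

Mask = 1 << 3 = 01000
Bit 3 of A is 0; XOR with the mask flips it to 1.
  00100
^ 01000
-------
  01100

Answer: 01100 (12)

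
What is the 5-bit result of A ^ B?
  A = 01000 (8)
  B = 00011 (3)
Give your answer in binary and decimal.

Apply ^ to each column (1 where bits differ):
  01000
^ 00011
-------
  01011

Answer: 01011 (11)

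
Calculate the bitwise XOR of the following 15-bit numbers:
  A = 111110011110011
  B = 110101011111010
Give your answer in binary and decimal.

Apply ^ to each column (1 where bits differ):
  111110011110011
^ 110101011111010
-----------------
  001011000001001

Answer: 001011000001001 (5641)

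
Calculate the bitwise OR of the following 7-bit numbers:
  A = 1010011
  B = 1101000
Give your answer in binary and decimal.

Apply | to each column (1 where either bit is 1):
  1010011
| 1101000
---------
  1111011

Answer: 1111011 (123)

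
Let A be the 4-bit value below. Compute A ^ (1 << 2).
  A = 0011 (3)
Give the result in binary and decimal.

Mask = 1 << 2 = 0100
Bit 2 of A is 0; XOR with the mask flips it to 1.
  0011
^ 0100
------
  0111

Answer: 0111 (7)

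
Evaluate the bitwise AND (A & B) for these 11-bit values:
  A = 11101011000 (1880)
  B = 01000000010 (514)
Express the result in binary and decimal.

Apply & to each column (1 only where both bits are 1):
  11101011000
& 01000000010
-------------
  01000000000

Answer: 01000000000 (512)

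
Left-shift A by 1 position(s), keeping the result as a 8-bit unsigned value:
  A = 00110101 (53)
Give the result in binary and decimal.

Shift left by 1: drop the top 1 bit(s), append 1 zero(s) on the right.
  00110101  ->  discard [0], keep [0110101], append 0
= 01101010

Answer: 01101010 (106)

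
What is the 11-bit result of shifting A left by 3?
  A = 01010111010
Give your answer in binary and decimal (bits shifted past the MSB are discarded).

Shift left by 3: drop the top 3 bit(s), append 3 zero(s) on the right.
  01010111010  ->  discard [010], keep [10111010], append 000
= 10111010000

Answer: 10111010000 (1488)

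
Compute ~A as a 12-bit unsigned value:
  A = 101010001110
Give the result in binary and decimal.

Flip each bit (0->1, 1->0):
  101010001110
  010101110001

Answer: 010101110001 (1393)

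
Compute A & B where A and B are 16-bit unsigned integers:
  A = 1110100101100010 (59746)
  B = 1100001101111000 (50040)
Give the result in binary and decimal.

Apply & to each column (1 only where both bits are 1):
  1110100101100010
& 1100001101111000
------------------
  1100000101100000

Answer: 1100000101100000 (49504)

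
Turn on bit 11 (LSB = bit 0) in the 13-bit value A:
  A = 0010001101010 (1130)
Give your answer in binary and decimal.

Mask = 1 << 11 = 0100000000000
Bit 11 of A is 0, so OR-ing with the mask flips it to 1.
  0010001101010
| 0100000000000
---------------
  0110001101010

Answer: 0110001101010 (3178)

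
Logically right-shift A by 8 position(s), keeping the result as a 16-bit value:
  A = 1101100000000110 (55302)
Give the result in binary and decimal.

Logical shift right by 8: drop the bottom 8 bit(s), prepend 8 zero(s) on the left.
  1101100000000110  ->  keep [11011000], discard [00000110], prepend 00000000
= 0000000011011000

Answer: 0000000011011000 (216)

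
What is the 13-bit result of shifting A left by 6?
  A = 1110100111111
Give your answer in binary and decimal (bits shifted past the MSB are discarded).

Shift left by 6: drop the top 6 bit(s), append 6 zero(s) on the right.
  1110100111111  ->  discard [111010], keep [0111111], append 000000
= 0111111000000

Answer: 0111111000000 (4032)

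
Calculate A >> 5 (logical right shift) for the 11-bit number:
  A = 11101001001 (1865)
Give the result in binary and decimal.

Logical shift right by 5: drop the bottom 5 bit(s), prepend 5 zero(s) on the left.
  11101001001  ->  keep [111010], discard [01001], prepend 00000
= 00000111010

Answer: 00000111010 (58)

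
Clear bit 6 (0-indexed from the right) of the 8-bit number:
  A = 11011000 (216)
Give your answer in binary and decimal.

Mask = ~(1 << 6) = 10111111
Bit 6 of A is 1, so AND-ing with the mask clears it to 0.
  11011000
& 10111111
----------
  10011000

Answer: 10011000 (152)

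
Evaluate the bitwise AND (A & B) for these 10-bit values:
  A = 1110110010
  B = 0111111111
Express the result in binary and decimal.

Apply & to each column (1 only where both bits are 1):
  1110110010
& 0111111111
------------
  0110110010

Answer: 0110110010 (434)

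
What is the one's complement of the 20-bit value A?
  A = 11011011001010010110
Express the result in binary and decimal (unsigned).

Flip each bit (0->1, 1->0):
  11011011001010010110
  00100100110101101001

Answer: 00100100110101101001 (150889)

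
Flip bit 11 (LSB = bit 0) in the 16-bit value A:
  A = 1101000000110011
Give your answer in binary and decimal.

Mask = 1 << 11 = 0000100000000000
Bit 11 of A is 0; XOR with the mask flips it to 1.
  1101000000110011
^ 0000100000000000
------------------
  1101100000110011

Answer: 1101100000110011 (55347)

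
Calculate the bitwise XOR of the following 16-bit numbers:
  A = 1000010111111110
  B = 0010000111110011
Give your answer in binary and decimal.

Apply ^ to each column (1 where bits differ):
  1000010111111110
^ 0010000111110011
------------------
  1010010000001101

Answer: 1010010000001101 (41997)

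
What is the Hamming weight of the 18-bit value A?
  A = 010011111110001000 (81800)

010011111110001000
1-bits at positions (from bit 0 = LSB): 3, 7, 8, 9, 10, 11, 12, 13, 16
Count = 9

Answer: 9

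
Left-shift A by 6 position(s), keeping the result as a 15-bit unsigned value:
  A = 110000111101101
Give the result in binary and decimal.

Shift left by 6: drop the top 6 bit(s), append 6 zero(s) on the right.
  110000111101101  ->  discard [110000], keep [111101101], append 000000
= 111101101000000

Answer: 111101101000000 (31552)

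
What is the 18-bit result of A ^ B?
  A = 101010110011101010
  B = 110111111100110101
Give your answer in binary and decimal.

Apply ^ to each column (1 where bits differ):
  101010110011101010
^ 110111111100110101
--------------------
  011101001111011111

Answer: 011101001111011111 (119775)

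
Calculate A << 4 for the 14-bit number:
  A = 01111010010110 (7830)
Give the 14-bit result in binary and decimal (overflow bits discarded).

Shift left by 4: drop the top 4 bit(s), append 4 zero(s) on the right.
  01111010010110  ->  discard [0111], keep [1010010110], append 0000
= 10100101100000

Answer: 10100101100000 (10592)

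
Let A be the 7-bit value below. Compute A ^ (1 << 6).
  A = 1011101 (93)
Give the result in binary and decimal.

Mask = 1 << 6 = 1000000
Bit 6 of A is 1; XOR with the mask flips it to 0.
  1011101
^ 1000000
---------
  0011101

Answer: 0011101 (29)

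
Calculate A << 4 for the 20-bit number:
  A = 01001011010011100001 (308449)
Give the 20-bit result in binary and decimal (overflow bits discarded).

Shift left by 4: drop the top 4 bit(s), append 4 zero(s) on the right.
  01001011010011100001  ->  discard [0100], keep [1011010011100001], append 0000
= 10110100111000010000

Answer: 10110100111000010000 (740880)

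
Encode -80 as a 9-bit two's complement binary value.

1. Binary of +80:  001010000
2. Invert bits:     110101111
3. Add 1:           110110000

Answer: 110110000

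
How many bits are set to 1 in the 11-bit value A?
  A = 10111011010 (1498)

10111011010
1-bits at positions (from bit 0 = LSB): 1, 3, 4, 6, 7, 8, 10
Count = 7

Answer: 7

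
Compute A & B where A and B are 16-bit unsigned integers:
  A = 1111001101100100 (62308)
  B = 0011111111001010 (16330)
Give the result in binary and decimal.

Apply & to each column (1 only where both bits are 1):
  1111001101100100
& 0011111111001010
------------------
  0011001101000000

Answer: 0011001101000000 (13120)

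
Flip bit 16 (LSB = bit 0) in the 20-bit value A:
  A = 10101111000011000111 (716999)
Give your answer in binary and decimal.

Mask = 1 << 16 = 00010000000000000000
Bit 16 of A is 0; XOR with the mask flips it to 1.
  10101111000011000111
^ 00010000000000000000
----------------------
  10111111000011000111

Answer: 10111111000011000111 (782535)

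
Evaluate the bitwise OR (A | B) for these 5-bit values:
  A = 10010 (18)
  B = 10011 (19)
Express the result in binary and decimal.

Apply | to each column (1 where either bit is 1):
  10010
| 10011
-------
  10011

Answer: 10011 (19)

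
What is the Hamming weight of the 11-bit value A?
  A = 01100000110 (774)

01100000110
1-bits at positions (from bit 0 = LSB): 1, 2, 8, 9
Count = 4

Answer: 4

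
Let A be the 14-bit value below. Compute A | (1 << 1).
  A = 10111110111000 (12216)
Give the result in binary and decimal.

Mask = 1 << 1 = 00000000000010
Bit 1 of A is 0, so OR-ing with the mask flips it to 1.
  10111110111000
| 00000000000010
----------------
  10111110111010

Answer: 10111110111010 (12218)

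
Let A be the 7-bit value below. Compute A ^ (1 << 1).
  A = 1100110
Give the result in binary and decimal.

Mask = 1 << 1 = 0000010
Bit 1 of A is 1; XOR with the mask flips it to 0.
  1100110
^ 0000010
---------
  1100100

Answer: 1100100 (100)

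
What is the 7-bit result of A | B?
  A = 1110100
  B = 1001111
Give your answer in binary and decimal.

Apply | to each column (1 where either bit is 1):
  1110100
| 1001111
---------
  1111111

Answer: 1111111 (127)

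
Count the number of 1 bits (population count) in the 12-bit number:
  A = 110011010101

110011010101
1-bits at positions (from bit 0 = LSB): 0, 2, 4, 6, 7, 10, 11
Count = 7

Answer: 7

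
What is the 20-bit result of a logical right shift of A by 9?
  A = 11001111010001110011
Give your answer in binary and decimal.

Logical shift right by 9: drop the bottom 9 bit(s), prepend 9 zero(s) on the left.
  11001111010001110011  ->  keep [11001111010], discard [001110011], prepend 000000000
= 00000000011001111010

Answer: 00000000011001111010 (1658)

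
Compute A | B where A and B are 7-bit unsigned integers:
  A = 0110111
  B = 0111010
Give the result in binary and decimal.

Apply | to each column (1 where either bit is 1):
  0110111
| 0111010
---------
  0111111

Answer: 0111111 (63)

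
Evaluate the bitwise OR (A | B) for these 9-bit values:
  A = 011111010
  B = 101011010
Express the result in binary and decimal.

Apply | to each column (1 where either bit is 1):
  011111010
| 101011010
-----------
  111111010

Answer: 111111010 (506)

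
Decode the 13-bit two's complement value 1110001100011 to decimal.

MSB is 1, so the value is negative. Find the magnitude:
1. Invert bits:  0001110011100
2. Add 1:        0001110011101  = 925
3. Apply sign:   -925

Answer: -925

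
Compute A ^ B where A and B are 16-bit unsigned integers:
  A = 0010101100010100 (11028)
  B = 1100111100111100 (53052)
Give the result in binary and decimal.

Apply ^ to each column (1 where bits differ):
  0010101100010100
^ 1100111100111100
------------------
  1110010000101000

Answer: 1110010000101000 (58408)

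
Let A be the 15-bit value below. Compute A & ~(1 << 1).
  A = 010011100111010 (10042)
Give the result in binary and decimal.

Mask = ~(1 << 1) = 111111111111101
Bit 1 of A is 1, so AND-ing with the mask clears it to 0.
  010011100111010
& 111111111111101
-----------------
  010011100111000

Answer: 010011100111000 (10040)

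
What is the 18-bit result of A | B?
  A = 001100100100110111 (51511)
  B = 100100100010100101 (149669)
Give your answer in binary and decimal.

Apply | to each column (1 where either bit is 1):
  001100100100110111
| 100100100010100101
--------------------
  101100100110110111

Answer: 101100100110110111 (182711)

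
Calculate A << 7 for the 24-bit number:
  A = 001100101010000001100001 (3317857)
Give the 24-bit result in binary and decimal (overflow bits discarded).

Shift left by 7: drop the top 7 bit(s), append 7 zero(s) on the right.
  001100101010000001100001  ->  discard [0011001], keep [01010000001100001], append 0000000
= 010100000011000010000000

Answer: 010100000011000010000000 (5255296)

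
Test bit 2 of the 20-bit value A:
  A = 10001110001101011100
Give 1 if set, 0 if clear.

Bit 2 is the 3rd from the right.
  10001110001101011100
                   ^
That bit is 1.

Answer: 1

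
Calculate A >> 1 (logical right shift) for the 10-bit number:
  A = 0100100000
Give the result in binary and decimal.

Logical shift right by 1: drop the bottom 1 bit(s), prepend 1 zero(s) on the left.
  0100100000  ->  keep [010010000], discard [0], prepend 0
= 0010010000

Answer: 0010010000 (144)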